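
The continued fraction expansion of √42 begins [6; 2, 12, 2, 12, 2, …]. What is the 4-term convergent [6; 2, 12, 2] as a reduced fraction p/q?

Work from the innermost term outward:
Start with 2.
12 + 1/(2/1) = 12 + 1/2 = 25/2
2 + 1/(25/2) = 2 + 2/25 = 52/25
6 + 1/(52/25) = 6 + 25/52 = 337/52

337/52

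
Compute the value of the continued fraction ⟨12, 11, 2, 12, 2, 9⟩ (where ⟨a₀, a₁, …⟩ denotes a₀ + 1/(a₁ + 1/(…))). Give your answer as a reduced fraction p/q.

Start with 9.
2 + 1/(9/1) = 2 + 1/9 = 19/9
12 + 1/(19/9) = 12 + 9/19 = 237/19
2 + 1/(237/19) = 2 + 19/237 = 493/237
11 + 1/(493/237) = 11 + 237/493 = 5660/493
12 + 1/(5660/493) = 12 + 493/5660 = 68413/5660

68413/5660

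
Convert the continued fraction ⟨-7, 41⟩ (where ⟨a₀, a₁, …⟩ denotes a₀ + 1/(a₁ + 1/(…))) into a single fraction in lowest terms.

Collapse the nested fraction from the inside out:
Start with 41.
-7 + 1/(41/1) = -7 + 1/41 = -286/41

-286/41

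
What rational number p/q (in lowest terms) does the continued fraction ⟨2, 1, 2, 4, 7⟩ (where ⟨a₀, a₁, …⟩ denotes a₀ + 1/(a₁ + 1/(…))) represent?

253/94

a_0 = 2: 2/1
a_1 = 1: 3/1
a_2 = 2: 8/3
a_3 = 4: 35/13
a_4 = 7: 253/94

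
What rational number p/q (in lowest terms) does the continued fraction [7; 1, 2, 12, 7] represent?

2011/262

a_0 = 7: 7/1
a_1 = 1: 8/1
a_2 = 2: 23/3
a_3 = 12: 284/37
a_4 = 7: 2011/262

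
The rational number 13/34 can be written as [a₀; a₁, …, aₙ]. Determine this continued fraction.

⌊13/34⌋ = 0, remainder 13
⌊34/13⌋ = 2, remainder 8
⌊13/8⌋ = 1, remainder 5
⌊8/5⌋ = 1, remainder 3
⌊5/3⌋ = 1, remainder 2
⌊3/2⌋ = 1, remainder 1
⌊2/1⌋ = 2, remainder 0

[0; 2, 1, 1, 1, 1, 2]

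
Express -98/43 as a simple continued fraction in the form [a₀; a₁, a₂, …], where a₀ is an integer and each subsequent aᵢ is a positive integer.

-98 ÷ 43 → quotient -3, remainder 31
43 ÷ 31 → quotient 1, remainder 12
31 ÷ 12 → quotient 2, remainder 7
12 ÷ 7 → quotient 1, remainder 5
7 ÷ 5 → quotient 1, remainder 2
5 ÷ 2 → quotient 2, remainder 1
2 ÷ 1 → quotient 2, remainder 0

[-3; 1, 2, 1, 1, 2, 2]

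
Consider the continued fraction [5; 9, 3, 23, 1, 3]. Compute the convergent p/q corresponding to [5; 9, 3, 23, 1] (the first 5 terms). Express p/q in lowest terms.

Compute successive convergents:
a_0 = 5: 5/1
a_1 = 9: 46/9
a_2 = 3: 143/28
a_3 = 23: 3335/653
a_4 = 1: 3478/681

3478/681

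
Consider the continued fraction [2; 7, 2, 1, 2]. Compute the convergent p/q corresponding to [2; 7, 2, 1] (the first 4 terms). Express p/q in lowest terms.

47/22

a_0 = 2: 2/1
a_1 = 7: 15/7
a_2 = 2: 32/15
a_3 = 1: 47/22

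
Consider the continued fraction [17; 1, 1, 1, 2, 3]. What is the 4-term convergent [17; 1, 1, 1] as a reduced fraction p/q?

53/3

a_0 = 17: 17/1
a_1 = 1: 18/1
a_2 = 1: 35/2
a_3 = 1: 53/3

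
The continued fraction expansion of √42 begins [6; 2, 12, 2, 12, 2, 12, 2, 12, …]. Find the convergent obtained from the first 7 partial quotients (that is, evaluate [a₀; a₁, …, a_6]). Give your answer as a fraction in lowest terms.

Work from the innermost term outward:
Start with 12.
2 + 1/(12/1) = 2 + 1/12 = 25/12
12 + 1/(25/12) = 12 + 12/25 = 312/25
2 + 1/(312/25) = 2 + 25/312 = 649/312
12 + 1/(649/312) = 12 + 312/649 = 8100/649
2 + 1/(8100/649) = 2 + 649/8100 = 16849/8100
6 + 1/(16849/8100) = 6 + 8100/16849 = 109194/16849

109194/16849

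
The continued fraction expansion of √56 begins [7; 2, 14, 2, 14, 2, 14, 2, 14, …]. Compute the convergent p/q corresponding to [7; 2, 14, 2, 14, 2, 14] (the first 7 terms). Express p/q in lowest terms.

194873/26041

a_0 = 7: 7/1
a_1 = 2: 15/2
a_2 = 14: 217/29
a_3 = 2: 449/60
a_4 = 14: 6503/869
a_5 = 2: 13455/1798
a_6 = 14: 194873/26041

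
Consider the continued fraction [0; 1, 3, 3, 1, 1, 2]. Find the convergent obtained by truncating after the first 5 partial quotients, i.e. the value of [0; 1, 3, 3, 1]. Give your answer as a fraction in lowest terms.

13/17

Starting at the tail and folding back:
Start with 1.
3 + 1/(1/1) = 3 + 1/1 = 4/1
3 + 1/(4/1) = 3 + 1/4 = 13/4
1 + 1/(13/4) = 1 + 4/13 = 17/13
0 + 1/(17/13) = 0 + 13/17 = 13/17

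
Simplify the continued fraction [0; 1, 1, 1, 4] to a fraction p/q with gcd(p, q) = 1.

Collapse the nested fraction from the inside out:
Start with 4.
1 + 1/(4/1) = 1 + 1/4 = 5/4
1 + 1/(5/4) = 1 + 4/5 = 9/5
1 + 1/(9/5) = 1 + 5/9 = 14/9
0 + 1/(14/9) = 0 + 9/14 = 9/14

9/14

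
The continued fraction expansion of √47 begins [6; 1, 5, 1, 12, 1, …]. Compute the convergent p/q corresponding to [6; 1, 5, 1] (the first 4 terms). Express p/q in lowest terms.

48/7

Starting at the tail and folding back:
Start with 1.
5 + 1/(1/1) = 5 + 1/1 = 6/1
1 + 1/(6/1) = 1 + 1/6 = 7/6
6 + 1/(7/6) = 6 + 6/7 = 48/7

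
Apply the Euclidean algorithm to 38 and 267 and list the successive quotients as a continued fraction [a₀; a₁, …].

38 ÷ 267 → quotient 0, remainder 38
267 ÷ 38 → quotient 7, remainder 1
38 ÷ 1 → quotient 38, remainder 0

[0; 7, 38]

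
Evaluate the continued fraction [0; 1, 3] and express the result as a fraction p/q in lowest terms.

3/4

a_0 = 0: 0/1
a_1 = 1: 1/1
a_2 = 3: 3/4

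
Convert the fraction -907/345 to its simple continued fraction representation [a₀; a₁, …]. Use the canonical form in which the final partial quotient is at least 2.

[-3; 2, 1, 2, 3, 1, 1, 5]

⌊-907/345⌋ = -3, remainder 128
⌊345/128⌋ = 2, remainder 89
⌊128/89⌋ = 1, remainder 39
⌊89/39⌋ = 2, remainder 11
⌊39/11⌋ = 3, remainder 6
⌊11/6⌋ = 1, remainder 5
⌊6/5⌋ = 1, remainder 1
⌊5/1⌋ = 5, remainder 0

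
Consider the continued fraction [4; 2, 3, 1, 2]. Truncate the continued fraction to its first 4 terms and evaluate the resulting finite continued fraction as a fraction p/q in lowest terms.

40/9

Work from the innermost term outward:
Start with 1.
3 + 1/(1/1) = 3 + 1/1 = 4/1
2 + 1/(4/1) = 2 + 1/4 = 9/4
4 + 1/(9/4) = 4 + 4/9 = 40/9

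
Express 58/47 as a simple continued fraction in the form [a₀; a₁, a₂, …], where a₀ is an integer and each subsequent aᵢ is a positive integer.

[1; 4, 3, 1, 2]

58 ÷ 47 → quotient 1, remainder 11
47 ÷ 11 → quotient 4, remainder 3
11 ÷ 3 → quotient 3, remainder 2
3 ÷ 2 → quotient 1, remainder 1
2 ÷ 1 → quotient 2, remainder 0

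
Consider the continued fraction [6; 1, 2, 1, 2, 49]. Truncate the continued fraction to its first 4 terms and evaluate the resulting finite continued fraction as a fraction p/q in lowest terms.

27/4

a_0 = 6: 6/1
a_1 = 1: 7/1
a_2 = 2: 20/3
a_3 = 1: 27/4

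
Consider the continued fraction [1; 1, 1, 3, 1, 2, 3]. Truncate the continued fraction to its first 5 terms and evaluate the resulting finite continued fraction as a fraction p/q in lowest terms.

Build up convergents one term at a time:
a_0 = 1: 1/1
a_1 = 1: 2/1
a_2 = 1: 3/2
a_3 = 3: 11/7
a_4 = 1: 14/9

14/9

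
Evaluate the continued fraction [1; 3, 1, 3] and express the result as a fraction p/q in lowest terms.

19/15

Start with 3.
1 + 1/(3/1) = 1 + 1/3 = 4/3
3 + 1/(4/3) = 3 + 3/4 = 15/4
1 + 1/(15/4) = 1 + 4/15 = 19/15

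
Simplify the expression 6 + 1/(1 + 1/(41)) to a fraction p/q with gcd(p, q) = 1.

Work from the innermost term outward:
Start with 41.
1 + 1/(41/1) = 1 + 1/41 = 42/41
6 + 1/(42/41) = 6 + 41/42 = 293/42

293/42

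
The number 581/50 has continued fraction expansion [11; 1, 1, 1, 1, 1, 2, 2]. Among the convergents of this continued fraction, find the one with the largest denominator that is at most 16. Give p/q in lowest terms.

93/8

a_0 = 11: 11/1  (≤ bound)
a_1 = 1: 12/1  (≤ bound)
a_2 = 1: 23/2  (≤ bound)
a_3 = 1: 35/3  (≤ bound)
a_4 = 1: 58/5  (≤ bound)
a_5 = 1: 93/8  (≤ bound)
a_6 = 2: 244/21  (> 16, stop)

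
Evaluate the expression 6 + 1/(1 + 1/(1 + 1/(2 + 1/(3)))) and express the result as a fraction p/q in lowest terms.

112/17

a_0 = 6: 6/1
a_1 = 1: 7/1
a_2 = 1: 13/2
a_3 = 2: 33/5
a_4 = 3: 112/17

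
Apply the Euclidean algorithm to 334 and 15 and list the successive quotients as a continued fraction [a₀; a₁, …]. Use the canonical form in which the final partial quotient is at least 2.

Run the Euclidean algorithm, recording each quotient:
334 = 22·15 + 4, so a_0 = 22
15 = 3·4 + 3, so a_1 = 3
4 = 1·3 + 1, so a_2 = 1
3 = 3·1 + 0, so a_3 = 3

[22; 3, 1, 3]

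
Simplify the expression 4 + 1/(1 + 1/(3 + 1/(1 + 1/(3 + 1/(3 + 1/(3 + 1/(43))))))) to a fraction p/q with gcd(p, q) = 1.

a_0 = 4: 4/1
a_1 = 1: 5/1
a_2 = 3: 19/4
a_3 = 1: 24/5
a_4 = 3: 91/19
a_5 = 3: 297/62
a_6 = 3: 982/205
a_7 = 43: 42523/8877

42523/8877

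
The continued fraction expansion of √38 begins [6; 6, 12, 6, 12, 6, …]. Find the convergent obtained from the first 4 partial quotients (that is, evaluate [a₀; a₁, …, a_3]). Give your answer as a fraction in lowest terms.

2737/444

Starting at the tail and folding back:
Start with 6.
12 + 1/(6/1) = 12 + 1/6 = 73/6
6 + 1/(73/6) = 6 + 6/73 = 444/73
6 + 1/(444/73) = 6 + 73/444 = 2737/444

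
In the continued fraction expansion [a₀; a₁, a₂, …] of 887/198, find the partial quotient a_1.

2

Apply division with remainder until the remainder is 0:
⌊887/198⌋ = 4, remainder 95
⌊198/95⌋ = 2, remainder 8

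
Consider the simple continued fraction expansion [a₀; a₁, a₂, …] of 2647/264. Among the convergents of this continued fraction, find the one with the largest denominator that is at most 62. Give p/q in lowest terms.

381/38

a_0 = 10: 10/1  (≤ bound)
a_1 = 37: 371/37  (≤ bound)
a_2 = 1: 381/38  (≤ bound)
a_3 = 2: 1133/113  (> 62, stop)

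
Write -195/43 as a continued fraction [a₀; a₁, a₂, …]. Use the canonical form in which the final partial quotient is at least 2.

-195 = -5·43 + 20, so a_0 = -5
43 = 2·20 + 3, so a_1 = 2
20 = 6·3 + 2, so a_2 = 6
3 = 1·2 + 1, so a_3 = 1
2 = 2·1 + 0, so a_4 = 2

[-5; 2, 6, 1, 2]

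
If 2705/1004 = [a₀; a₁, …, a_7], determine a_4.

Apply division with remainder until the remainder is 0:
2705 = 2·1004 + 697, so a_0 = 2
1004 = 1·697 + 307, so a_1 = 1
697 = 2·307 + 83, so a_2 = 2
307 = 3·83 + 58, so a_3 = 3
83 = 1·58 + 25, so a_4 = 1

1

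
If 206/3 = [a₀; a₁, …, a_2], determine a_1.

Repeatedly divide and take the remainder:
⌊206/3⌋ = 68, remainder 2
⌊3/2⌋ = 1, remainder 1

1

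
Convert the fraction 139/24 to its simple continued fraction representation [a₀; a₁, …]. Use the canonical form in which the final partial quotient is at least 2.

[5; 1, 3, 1, 4]

139 = 5·24 + 19, so a_0 = 5
24 = 1·19 + 5, so a_1 = 1
19 = 3·5 + 4, so a_2 = 3
5 = 1·4 + 1, so a_3 = 1
4 = 4·1 + 0, so a_4 = 4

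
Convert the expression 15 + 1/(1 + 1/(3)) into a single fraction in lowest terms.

63/4

Build up convergents one term at a time:
a_0 = 15: 15/1
a_1 = 1: 16/1
a_2 = 3: 63/4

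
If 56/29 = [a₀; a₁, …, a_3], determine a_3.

2

Apply division with remainder until the remainder is 0:
56 ÷ 29 → quotient 1, remainder 27
29 ÷ 27 → quotient 1, remainder 2
27 ÷ 2 → quotient 13, remainder 1
2 ÷ 1 → quotient 2, remainder 0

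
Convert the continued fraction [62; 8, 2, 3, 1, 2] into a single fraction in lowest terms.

13107/211

Work from the innermost term outward:
Start with 2.
1 + 1/(2/1) = 1 + 1/2 = 3/2
3 + 1/(3/2) = 3 + 2/3 = 11/3
2 + 1/(11/3) = 2 + 3/11 = 25/11
8 + 1/(25/11) = 8 + 11/25 = 211/25
62 + 1/(211/25) = 62 + 25/211 = 13107/211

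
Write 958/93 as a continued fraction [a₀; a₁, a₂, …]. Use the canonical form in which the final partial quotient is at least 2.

958 ÷ 93 → quotient 10, remainder 28
93 ÷ 28 → quotient 3, remainder 9
28 ÷ 9 → quotient 3, remainder 1
9 ÷ 1 → quotient 9, remainder 0

[10; 3, 3, 9]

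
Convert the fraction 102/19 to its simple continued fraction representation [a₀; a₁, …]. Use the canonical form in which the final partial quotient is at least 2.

[5; 2, 1, 2, 2]

Repeatedly divide and take the remainder:
102 = 5·19 + 7, so a_0 = 5
19 = 2·7 + 5, so a_1 = 2
7 = 1·5 + 2, so a_2 = 1
5 = 2·2 + 1, so a_3 = 2
2 = 2·1 + 0, so a_4 = 2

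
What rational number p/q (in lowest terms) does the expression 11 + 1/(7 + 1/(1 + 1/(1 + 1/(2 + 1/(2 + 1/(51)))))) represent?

Build up convergents one term at a time:
a_0 = 11: 11/1
a_1 = 7: 78/7
a_2 = 1: 89/8
a_3 = 1: 167/15
a_4 = 2: 423/38
a_5 = 2: 1013/91
a_6 = 51: 52086/4679

52086/4679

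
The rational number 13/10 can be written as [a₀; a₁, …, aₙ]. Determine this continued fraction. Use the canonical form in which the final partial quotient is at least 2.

Apply division with remainder until the remainder is 0:
⌊13/10⌋ = 1, remainder 3
⌊10/3⌋ = 3, remainder 1
⌊3/1⌋ = 3, remainder 0

[1; 3, 3]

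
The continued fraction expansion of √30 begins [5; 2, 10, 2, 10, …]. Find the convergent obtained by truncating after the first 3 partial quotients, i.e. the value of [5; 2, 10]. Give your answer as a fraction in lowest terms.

Compute successive convergents:
a_0 = 5: 5/1
a_1 = 2: 11/2
a_2 = 10: 115/21

115/21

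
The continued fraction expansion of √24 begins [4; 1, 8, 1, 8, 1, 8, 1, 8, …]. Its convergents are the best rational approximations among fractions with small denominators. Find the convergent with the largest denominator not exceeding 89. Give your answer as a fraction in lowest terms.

a_0 = 4: 4/1  (≤ bound)
a_1 = 1: 5/1  (≤ bound)
a_2 = 8: 44/9  (≤ bound)
a_3 = 1: 49/10  (≤ bound)
a_4 = 8: 436/89  (≤ bound)
a_5 = 1: 485/99  (> 89, stop)

436/89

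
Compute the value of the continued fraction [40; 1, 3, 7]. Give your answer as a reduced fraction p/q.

1182/29

a_0 = 40: 40/1
a_1 = 1: 41/1
a_2 = 3: 163/4
a_3 = 7: 1182/29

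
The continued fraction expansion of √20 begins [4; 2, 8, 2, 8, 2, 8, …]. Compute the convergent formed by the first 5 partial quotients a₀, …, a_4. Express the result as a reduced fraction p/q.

1364/305

a_0 = 4: 4/1
a_1 = 2: 9/2
a_2 = 8: 76/17
a_3 = 2: 161/36
a_4 = 8: 1364/305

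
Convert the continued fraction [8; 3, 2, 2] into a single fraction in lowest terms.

141/17

Use the convergent recurrence hₖ = aₖ·hₖ₋₁ + hₖ₋₂ (and likewise for the denominators kₖ):
a_0 = 8: 8/1
a_1 = 3: 25/3
a_2 = 2: 58/7
a_3 = 2: 141/17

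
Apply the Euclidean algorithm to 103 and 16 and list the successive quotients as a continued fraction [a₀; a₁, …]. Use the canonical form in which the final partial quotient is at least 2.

103 = 6·16 + 7, so a_0 = 6
16 = 2·7 + 2, so a_1 = 2
7 = 3·2 + 1, so a_2 = 3
2 = 2·1 + 0, so a_3 = 2

[6; 2, 3, 2]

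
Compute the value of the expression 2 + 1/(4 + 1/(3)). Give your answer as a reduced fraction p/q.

a_0 = 2: 2/1
a_1 = 4: 9/4
a_2 = 3: 29/13

29/13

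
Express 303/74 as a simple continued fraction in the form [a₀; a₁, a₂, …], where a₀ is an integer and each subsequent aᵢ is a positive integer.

[4; 10, 1, 1, 3]

⌊303/74⌋ = 4, remainder 7
⌊74/7⌋ = 10, remainder 4
⌊7/4⌋ = 1, remainder 3
⌊4/3⌋ = 1, remainder 1
⌊3/1⌋ = 3, remainder 0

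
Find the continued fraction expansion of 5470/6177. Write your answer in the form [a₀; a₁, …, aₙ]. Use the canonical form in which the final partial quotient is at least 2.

[0; 1, 7, 1, 2, 1, 4, 37]

Apply division with remainder until the remainder is 0:
⌊5470/6177⌋ = 0, remainder 5470
⌊6177/5470⌋ = 1, remainder 707
⌊5470/707⌋ = 7, remainder 521
⌊707/521⌋ = 1, remainder 186
⌊521/186⌋ = 2, remainder 149
⌊186/149⌋ = 1, remainder 37
⌊149/37⌋ = 4, remainder 1
⌊37/1⌋ = 37, remainder 0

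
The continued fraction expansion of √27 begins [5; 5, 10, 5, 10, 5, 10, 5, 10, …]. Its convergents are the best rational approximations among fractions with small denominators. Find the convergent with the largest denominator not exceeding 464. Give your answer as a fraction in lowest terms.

a_0 = 5: 5/1  (≤ bound)
a_1 = 5: 26/5  (≤ bound)
a_2 = 10: 265/51  (≤ bound)
a_3 = 5: 1351/260  (≤ bound)
a_4 = 10: 13775/2651  (> 464, stop)

1351/260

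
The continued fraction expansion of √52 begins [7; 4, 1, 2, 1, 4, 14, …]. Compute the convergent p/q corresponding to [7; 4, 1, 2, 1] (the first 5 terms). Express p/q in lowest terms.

137/19

Build up convergents one term at a time:
a_0 = 7: 7/1
a_1 = 4: 29/4
a_2 = 1: 36/5
a_3 = 2: 101/14
a_4 = 1: 137/19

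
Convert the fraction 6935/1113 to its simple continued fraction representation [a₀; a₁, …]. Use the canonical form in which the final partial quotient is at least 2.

⌊6935/1113⌋ = 6, remainder 257
⌊1113/257⌋ = 4, remainder 85
⌊257/85⌋ = 3, remainder 2
⌊85/2⌋ = 42, remainder 1
⌊2/1⌋ = 2, remainder 0

[6; 4, 3, 42, 2]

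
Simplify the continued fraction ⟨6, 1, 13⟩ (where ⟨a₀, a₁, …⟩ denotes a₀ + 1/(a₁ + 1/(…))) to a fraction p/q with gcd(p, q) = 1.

97/14

Start with 13.
1 + 1/(13/1) = 1 + 1/13 = 14/13
6 + 1/(14/13) = 6 + 13/14 = 97/14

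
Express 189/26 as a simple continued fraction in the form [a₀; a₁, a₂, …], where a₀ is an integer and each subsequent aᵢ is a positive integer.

[7; 3, 1, 2, 2]

Apply division with remainder until the remainder is 0:
⌊189/26⌋ = 7, remainder 7
⌊26/7⌋ = 3, remainder 5
⌊7/5⌋ = 1, remainder 2
⌊5/2⌋ = 2, remainder 1
⌊2/1⌋ = 2, remainder 0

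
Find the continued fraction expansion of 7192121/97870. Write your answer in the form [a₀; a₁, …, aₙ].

[73; 2, 17, 1, 48, 1, 25, 2]

7192121 = 73·97870 + 47611, so a_0 = 73
97870 = 2·47611 + 2648, so a_1 = 2
47611 = 17·2648 + 2595, so a_2 = 17
2648 = 1·2595 + 53, so a_3 = 1
2595 = 48·53 + 51, so a_4 = 48
53 = 1·51 + 2, so a_5 = 1
51 = 25·2 + 1, so a_6 = 25
2 = 2·1 + 0, so a_7 = 2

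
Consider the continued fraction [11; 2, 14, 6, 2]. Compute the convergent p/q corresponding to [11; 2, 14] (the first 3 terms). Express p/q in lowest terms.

333/29

a_0 = 11: 11/1
a_1 = 2: 23/2
a_2 = 14: 333/29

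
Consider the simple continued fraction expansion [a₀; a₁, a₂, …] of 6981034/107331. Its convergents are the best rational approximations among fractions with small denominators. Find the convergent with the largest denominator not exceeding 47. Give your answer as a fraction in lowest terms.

1561/24

a_0 = 65: 65/1  (≤ bound)
a_1 = 23: 1496/23  (≤ bound)
a_2 = 1: 1561/24  (≤ bound)
a_3 = 3: 6179/95  (> 47, stop)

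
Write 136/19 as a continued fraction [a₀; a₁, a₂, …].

[7; 6, 3]

Run the Euclidean algorithm, recording each quotient:
136 = 7·19 + 3, so a_0 = 7
19 = 6·3 + 1, so a_1 = 6
3 = 3·1 + 0, so a_2 = 3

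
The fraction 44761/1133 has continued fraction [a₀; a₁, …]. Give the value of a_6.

3

44761 = 39·1133 + 574, so a_0 = 39
1133 = 1·574 + 559, so a_1 = 1
574 = 1·559 + 15, so a_2 = 1
559 = 37·15 + 4, so a_3 = 37
15 = 3·4 + 3, so a_4 = 3
4 = 1·3 + 1, so a_5 = 1
3 = 3·1 + 0, so a_6 = 3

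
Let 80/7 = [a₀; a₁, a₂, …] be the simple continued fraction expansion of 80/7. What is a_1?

Repeatedly divide and take the remainder:
⌊80/7⌋ = 11, remainder 3
⌊7/3⌋ = 2, remainder 1

2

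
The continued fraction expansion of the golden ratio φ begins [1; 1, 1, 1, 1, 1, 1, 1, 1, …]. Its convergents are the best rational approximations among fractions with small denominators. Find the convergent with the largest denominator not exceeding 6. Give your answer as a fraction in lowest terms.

List convergents until the denominator exceeds the bound:
a_0 = 1: 1/1  (≤ bound)
a_1 = 1: 2/1  (≤ bound)
a_2 = 1: 3/2  (≤ bound)
a_3 = 1: 5/3  (≤ bound)
a_4 = 1: 8/5  (≤ bound)
a_5 = 1: 13/8  (> 6, stop)

8/5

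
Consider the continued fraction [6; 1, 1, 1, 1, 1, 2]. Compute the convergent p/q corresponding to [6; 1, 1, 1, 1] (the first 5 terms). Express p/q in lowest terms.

Collapse the nested fraction from the inside out:
Start with 1.
1 + 1/(1/1) = 1 + 1/1 = 2/1
1 + 1/(2/1) = 1 + 1/2 = 3/2
1 + 1/(3/2) = 1 + 2/3 = 5/3
6 + 1/(5/3) = 6 + 3/5 = 33/5

33/5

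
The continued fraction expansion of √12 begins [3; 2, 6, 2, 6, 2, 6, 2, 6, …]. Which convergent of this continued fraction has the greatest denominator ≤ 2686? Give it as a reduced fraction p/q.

a_0 = 3: 3/1  (≤ bound)
a_1 = 2: 7/2  (≤ bound)
a_2 = 6: 45/13  (≤ bound)
a_3 = 2: 97/28  (≤ bound)
a_4 = 6: 627/181  (≤ bound)
a_5 = 2: 1351/390  (≤ bound)
a_6 = 6: 8733/2521  (≤ bound)
a_7 = 2: 18817/5432  (> 2686, stop)

8733/2521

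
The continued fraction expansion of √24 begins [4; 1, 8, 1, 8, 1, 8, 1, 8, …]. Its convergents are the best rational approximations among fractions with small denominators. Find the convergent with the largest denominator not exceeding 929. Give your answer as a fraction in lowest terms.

a_0 = 4: 4/1  (≤ bound)
a_1 = 1: 5/1  (≤ bound)
a_2 = 8: 44/9  (≤ bound)
a_3 = 1: 49/10  (≤ bound)
a_4 = 8: 436/89  (≤ bound)
a_5 = 1: 485/99  (≤ bound)
a_6 = 8: 4316/881  (≤ bound)
a_7 = 1: 4801/980  (> 929, stop)

4316/881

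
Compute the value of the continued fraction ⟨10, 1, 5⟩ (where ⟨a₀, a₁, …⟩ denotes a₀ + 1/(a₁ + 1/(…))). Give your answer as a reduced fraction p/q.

65/6

Collapse the nested fraction from the inside out:
Start with 5.
1 + 1/(5/1) = 1 + 1/5 = 6/5
10 + 1/(6/5) = 10 + 5/6 = 65/6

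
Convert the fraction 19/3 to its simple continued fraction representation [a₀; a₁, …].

Repeatedly divide and take the remainder:
⌊19/3⌋ = 6, remainder 1
⌊3/1⌋ = 3, remainder 0

[6; 3]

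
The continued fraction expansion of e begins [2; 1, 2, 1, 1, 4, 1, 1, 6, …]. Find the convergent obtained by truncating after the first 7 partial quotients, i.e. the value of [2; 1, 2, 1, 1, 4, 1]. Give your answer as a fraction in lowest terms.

106/39

Build up convergents one term at a time:
a_0 = 2: 2/1
a_1 = 1: 3/1
a_2 = 2: 8/3
a_3 = 1: 11/4
a_4 = 1: 19/7
a_5 = 4: 87/32
a_6 = 1: 106/39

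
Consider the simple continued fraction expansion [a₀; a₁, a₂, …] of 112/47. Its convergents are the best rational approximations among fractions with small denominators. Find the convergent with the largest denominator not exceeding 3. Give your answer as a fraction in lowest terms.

7/3

List convergents until the denominator exceeds the bound:
a_0 = 2: 2/1  (≤ bound)
a_1 = 2: 5/2  (≤ bound)
a_2 = 1: 7/3  (≤ bound)
a_3 = 1: 12/5  (> 3, stop)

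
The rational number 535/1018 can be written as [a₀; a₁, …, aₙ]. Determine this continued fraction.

[0; 1, 1, 9, 3, 2, 7]

⌊535/1018⌋ = 0, remainder 535
⌊1018/535⌋ = 1, remainder 483
⌊535/483⌋ = 1, remainder 52
⌊483/52⌋ = 9, remainder 15
⌊52/15⌋ = 3, remainder 7
⌊15/7⌋ = 2, remainder 1
⌊7/1⌋ = 7, remainder 0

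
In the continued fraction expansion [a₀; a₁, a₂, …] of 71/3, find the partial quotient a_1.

Repeatedly divide and take the remainder:
71 ÷ 3 → quotient 23, remainder 2
3 ÷ 2 → quotient 1, remainder 1

1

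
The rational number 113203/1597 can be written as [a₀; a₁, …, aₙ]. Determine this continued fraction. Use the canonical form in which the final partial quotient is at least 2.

Apply division with remainder until the remainder is 0:
113203 ÷ 1597 → quotient 70, remainder 1413
1597 ÷ 1413 → quotient 1, remainder 184
1413 ÷ 184 → quotient 7, remainder 125
184 ÷ 125 → quotient 1, remainder 59
125 ÷ 59 → quotient 2, remainder 7
59 ÷ 7 → quotient 8, remainder 3
7 ÷ 3 → quotient 2, remainder 1
3 ÷ 1 → quotient 3, remainder 0

[70; 1, 7, 1, 2, 8, 2, 3]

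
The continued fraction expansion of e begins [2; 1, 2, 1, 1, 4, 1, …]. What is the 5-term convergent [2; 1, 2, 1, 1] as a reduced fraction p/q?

Starting at the tail and folding back:
Start with 1.
1 + 1/(1/1) = 1 + 1/1 = 2/1
2 + 1/(2/1) = 2 + 1/2 = 5/2
1 + 1/(5/2) = 1 + 2/5 = 7/5
2 + 1/(7/5) = 2 + 5/7 = 19/7

19/7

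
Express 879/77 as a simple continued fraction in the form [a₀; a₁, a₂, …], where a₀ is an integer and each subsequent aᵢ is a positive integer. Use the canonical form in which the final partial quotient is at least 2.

879 ÷ 77 → quotient 11, remainder 32
77 ÷ 32 → quotient 2, remainder 13
32 ÷ 13 → quotient 2, remainder 6
13 ÷ 6 → quotient 2, remainder 1
6 ÷ 1 → quotient 6, remainder 0

[11; 2, 2, 2, 6]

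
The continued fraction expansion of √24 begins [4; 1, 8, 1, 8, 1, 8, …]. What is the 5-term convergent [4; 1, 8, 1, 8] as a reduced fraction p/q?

436/89

Start with 8.
1 + 1/(8/1) = 1 + 1/8 = 9/8
8 + 1/(9/8) = 8 + 8/9 = 80/9
1 + 1/(80/9) = 1 + 9/80 = 89/80
4 + 1/(89/80) = 4 + 80/89 = 436/89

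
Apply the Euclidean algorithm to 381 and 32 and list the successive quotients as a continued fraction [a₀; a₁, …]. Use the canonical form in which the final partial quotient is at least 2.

[11; 1, 9, 1, 2]

381 = 11·32 + 29, so a_0 = 11
32 = 1·29 + 3, so a_1 = 1
29 = 9·3 + 2, so a_2 = 9
3 = 1·2 + 1, so a_3 = 1
2 = 2·1 + 0, so a_4 = 2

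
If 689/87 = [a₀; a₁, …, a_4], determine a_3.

2

⌊689/87⌋ = 7, remainder 80
⌊87/80⌋ = 1, remainder 7
⌊80/7⌋ = 11, remainder 3
⌊7/3⌋ = 2, remainder 1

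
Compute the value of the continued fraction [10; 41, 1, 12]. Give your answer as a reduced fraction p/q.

Start with 12.
1 + 1/(12/1) = 1 + 1/12 = 13/12
41 + 1/(13/12) = 41 + 12/13 = 545/13
10 + 1/(545/13) = 10 + 13/545 = 5463/545

5463/545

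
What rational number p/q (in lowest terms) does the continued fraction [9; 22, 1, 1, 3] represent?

Start with 3.
1 + 1/(3/1) = 1 + 1/3 = 4/3
1 + 1/(4/3) = 1 + 3/4 = 7/4
22 + 1/(7/4) = 22 + 4/7 = 158/7
9 + 1/(158/7) = 9 + 7/158 = 1429/158

1429/158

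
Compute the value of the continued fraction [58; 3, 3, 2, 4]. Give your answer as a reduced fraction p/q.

Work from the innermost term outward:
Start with 4.
2 + 1/(4/1) = 2 + 1/4 = 9/4
3 + 1/(9/4) = 3 + 4/9 = 31/9
3 + 1/(31/9) = 3 + 9/31 = 102/31
58 + 1/(102/31) = 58 + 31/102 = 5947/102

5947/102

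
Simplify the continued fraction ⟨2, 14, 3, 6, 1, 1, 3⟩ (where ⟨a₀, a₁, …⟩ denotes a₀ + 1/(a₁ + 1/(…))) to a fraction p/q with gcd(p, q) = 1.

a_0 = 2: 2/1
a_1 = 14: 29/14
a_2 = 3: 89/43
a_3 = 6: 563/272
a_4 = 1: 652/315
a_5 = 1: 1215/587
a_6 = 3: 4297/2076

4297/2076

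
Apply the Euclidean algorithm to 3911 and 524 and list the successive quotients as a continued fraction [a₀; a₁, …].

⌊3911/524⌋ = 7, remainder 243
⌊524/243⌋ = 2, remainder 38
⌊243/38⌋ = 6, remainder 15
⌊38/15⌋ = 2, remainder 8
⌊15/8⌋ = 1, remainder 7
⌊8/7⌋ = 1, remainder 1
⌊7/1⌋ = 7, remainder 0

[7; 2, 6, 2, 1, 1, 7]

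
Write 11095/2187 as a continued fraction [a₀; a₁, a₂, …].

[5; 13, 1, 2, 53]

⌊11095/2187⌋ = 5, remainder 160
⌊2187/160⌋ = 13, remainder 107
⌊160/107⌋ = 1, remainder 53
⌊107/53⌋ = 2, remainder 1
⌊53/1⌋ = 53, remainder 0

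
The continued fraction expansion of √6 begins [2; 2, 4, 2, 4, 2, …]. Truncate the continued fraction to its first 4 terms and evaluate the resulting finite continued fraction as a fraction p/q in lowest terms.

Collapse the nested fraction from the inside out:
Start with 2.
4 + 1/(2/1) = 4 + 1/2 = 9/2
2 + 1/(9/2) = 2 + 2/9 = 20/9
2 + 1/(20/9) = 2 + 9/20 = 49/20

49/20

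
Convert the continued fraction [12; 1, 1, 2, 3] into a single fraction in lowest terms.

a_0 = 12: 12/1
a_1 = 1: 13/1
a_2 = 1: 25/2
a_3 = 2: 63/5
a_4 = 3: 214/17

214/17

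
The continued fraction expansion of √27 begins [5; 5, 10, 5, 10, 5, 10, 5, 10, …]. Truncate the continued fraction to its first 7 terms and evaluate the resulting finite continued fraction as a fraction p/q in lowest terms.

a_0 = 5: 5/1
a_1 = 5: 26/5
a_2 = 10: 265/51
a_3 = 5: 1351/260
a_4 = 10: 13775/2651
a_5 = 5: 70226/13515
a_6 = 10: 716035/137801

716035/137801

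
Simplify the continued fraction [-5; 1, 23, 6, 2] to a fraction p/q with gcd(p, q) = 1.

Compute successive convergents:
a_0 = -5: -5/1
a_1 = 1: -4/1
a_2 = 23: -97/24
a_3 = 6: -586/145
a_4 = 2: -1269/314

-1269/314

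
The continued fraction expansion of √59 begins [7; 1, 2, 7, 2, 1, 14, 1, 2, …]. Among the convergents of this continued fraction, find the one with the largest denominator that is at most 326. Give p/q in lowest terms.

List convergents until the denominator exceeds the bound:
a_0 = 7: 7/1  (≤ bound)
a_1 = 1: 8/1  (≤ bound)
a_2 = 2: 23/3  (≤ bound)
a_3 = 7: 169/22  (≤ bound)
a_4 = 2: 361/47  (≤ bound)
a_5 = 1: 530/69  (≤ bound)
a_6 = 14: 7781/1013  (> 326, stop)

530/69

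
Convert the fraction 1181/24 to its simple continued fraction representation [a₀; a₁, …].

1181 ÷ 24 → quotient 49, remainder 5
24 ÷ 5 → quotient 4, remainder 4
5 ÷ 4 → quotient 1, remainder 1
4 ÷ 1 → quotient 4, remainder 0

[49; 4, 1, 4]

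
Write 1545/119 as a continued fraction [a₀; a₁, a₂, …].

1545 ÷ 119 → quotient 12, remainder 117
119 ÷ 117 → quotient 1, remainder 2
117 ÷ 2 → quotient 58, remainder 1
2 ÷ 1 → quotient 2, remainder 0

[12; 1, 58, 2]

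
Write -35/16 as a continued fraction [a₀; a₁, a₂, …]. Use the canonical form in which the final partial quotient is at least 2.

-35 = -3·16 + 13, so a_0 = -3
16 = 1·13 + 3, so a_1 = 1
13 = 4·3 + 1, so a_2 = 4
3 = 3·1 + 0, so a_3 = 3

[-3; 1, 4, 3]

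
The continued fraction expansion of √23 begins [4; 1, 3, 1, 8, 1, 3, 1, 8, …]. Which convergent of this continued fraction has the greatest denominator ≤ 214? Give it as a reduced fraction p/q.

916/191

a_0 = 4: 4/1  (≤ bound)
a_1 = 1: 5/1  (≤ bound)
a_2 = 3: 19/4  (≤ bound)
a_3 = 1: 24/5  (≤ bound)
a_4 = 8: 211/44  (≤ bound)
a_5 = 1: 235/49  (≤ bound)
a_6 = 3: 916/191  (≤ bound)
a_7 = 1: 1151/240  (> 214, stop)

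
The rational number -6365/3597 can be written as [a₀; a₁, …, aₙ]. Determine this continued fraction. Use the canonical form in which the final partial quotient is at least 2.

[-2; 4, 2, 1, 19, 14]

⌊-6365/3597⌋ = -2, remainder 829
⌊3597/829⌋ = 4, remainder 281
⌊829/281⌋ = 2, remainder 267
⌊281/267⌋ = 1, remainder 14
⌊267/14⌋ = 19, remainder 1
⌊14/1⌋ = 14, remainder 0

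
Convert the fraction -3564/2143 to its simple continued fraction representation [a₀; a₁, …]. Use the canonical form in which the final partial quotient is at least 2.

Apply division with remainder until the remainder is 0:
⌊-3564/2143⌋ = -2, remainder 722
⌊2143/722⌋ = 2, remainder 699
⌊722/699⌋ = 1, remainder 23
⌊699/23⌋ = 30, remainder 9
⌊23/9⌋ = 2, remainder 5
⌊9/5⌋ = 1, remainder 4
⌊5/4⌋ = 1, remainder 1
⌊4/1⌋ = 4, remainder 0

[-2; 2, 1, 30, 2, 1, 1, 4]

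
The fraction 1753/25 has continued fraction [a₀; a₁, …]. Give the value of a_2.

3

Repeatedly divide and take the remainder:
1753 ÷ 25 → quotient 70, remainder 3
25 ÷ 3 → quotient 8, remainder 1
3 ÷ 1 → quotient 3, remainder 0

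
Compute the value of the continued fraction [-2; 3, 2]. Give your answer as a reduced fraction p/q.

a_0 = -2: -2/1
a_1 = 3: -5/3
a_2 = 2: -12/7

-12/7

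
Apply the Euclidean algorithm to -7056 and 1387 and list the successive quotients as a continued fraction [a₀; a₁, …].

[-6; 1, 10, 2, 6, 4, 2]

-7056 = -6·1387 + 1266, so a_0 = -6
1387 = 1·1266 + 121, so a_1 = 1
1266 = 10·121 + 56, so a_2 = 10
121 = 2·56 + 9, so a_3 = 2
56 = 6·9 + 2, so a_4 = 6
9 = 4·2 + 1, so a_5 = 4
2 = 2·1 + 0, so a_6 = 2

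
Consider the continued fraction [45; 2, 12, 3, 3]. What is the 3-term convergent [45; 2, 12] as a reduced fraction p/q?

Work from the innermost term outward:
Start with 12.
2 + 1/(12/1) = 2 + 1/12 = 25/12
45 + 1/(25/12) = 45 + 12/25 = 1137/25

1137/25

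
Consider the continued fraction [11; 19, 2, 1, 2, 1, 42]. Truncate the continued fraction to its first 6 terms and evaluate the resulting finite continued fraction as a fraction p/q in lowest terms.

Start with 1.
2 + 1/(1/1) = 2 + 1/1 = 3/1
1 + 1/(3/1) = 1 + 1/3 = 4/3
2 + 1/(4/3) = 2 + 3/4 = 11/4
19 + 1/(11/4) = 19 + 4/11 = 213/11
11 + 1/(213/11) = 11 + 11/213 = 2354/213

2354/213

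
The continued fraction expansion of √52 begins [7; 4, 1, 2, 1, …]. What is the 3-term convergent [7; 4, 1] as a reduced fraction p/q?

Compute successive convergents:
a_0 = 7: 7/1
a_1 = 4: 29/4
a_2 = 1: 36/5

36/5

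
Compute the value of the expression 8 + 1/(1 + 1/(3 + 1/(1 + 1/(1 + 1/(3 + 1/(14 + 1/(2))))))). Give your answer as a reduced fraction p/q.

8307/946

Start with 2.
14 + 1/(2/1) = 14 + 1/2 = 29/2
3 + 1/(29/2) = 3 + 2/29 = 89/29
1 + 1/(89/29) = 1 + 29/89 = 118/89
1 + 1/(118/89) = 1 + 89/118 = 207/118
3 + 1/(207/118) = 3 + 118/207 = 739/207
1 + 1/(739/207) = 1 + 207/739 = 946/739
8 + 1/(946/739) = 8 + 739/946 = 8307/946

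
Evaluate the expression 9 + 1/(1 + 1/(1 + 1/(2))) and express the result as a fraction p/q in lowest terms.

Start with 2.
1 + 1/(2/1) = 1 + 1/2 = 3/2
1 + 1/(3/2) = 1 + 2/3 = 5/3
9 + 1/(5/3) = 9 + 3/5 = 48/5

48/5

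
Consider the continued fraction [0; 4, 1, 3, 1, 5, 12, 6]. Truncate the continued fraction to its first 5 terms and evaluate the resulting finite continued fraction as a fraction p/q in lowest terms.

Start with 1.
3 + 1/(1/1) = 3 + 1/1 = 4/1
1 + 1/(4/1) = 1 + 1/4 = 5/4
4 + 1/(5/4) = 4 + 4/5 = 24/5
0 + 1/(24/5) = 0 + 5/24 = 5/24

5/24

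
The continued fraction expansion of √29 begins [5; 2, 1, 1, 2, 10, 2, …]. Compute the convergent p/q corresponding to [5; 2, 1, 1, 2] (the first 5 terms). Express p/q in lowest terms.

Start with 2.
1 + 1/(2/1) = 1 + 1/2 = 3/2
1 + 1/(3/2) = 1 + 2/3 = 5/3
2 + 1/(5/3) = 2 + 3/5 = 13/5
5 + 1/(13/5) = 5 + 5/13 = 70/13

70/13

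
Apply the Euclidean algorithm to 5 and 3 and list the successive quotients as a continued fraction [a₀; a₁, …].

[1; 1, 2]

Apply division with remainder until the remainder is 0:
5 ÷ 3 → quotient 1, remainder 2
3 ÷ 2 → quotient 1, remainder 1
2 ÷ 1 → quotient 2, remainder 0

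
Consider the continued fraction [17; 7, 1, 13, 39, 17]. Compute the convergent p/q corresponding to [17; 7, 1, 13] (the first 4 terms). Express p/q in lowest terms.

1901/111

Start with 13.
1 + 1/(13/1) = 1 + 1/13 = 14/13
7 + 1/(14/13) = 7 + 13/14 = 111/14
17 + 1/(111/14) = 17 + 14/111 = 1901/111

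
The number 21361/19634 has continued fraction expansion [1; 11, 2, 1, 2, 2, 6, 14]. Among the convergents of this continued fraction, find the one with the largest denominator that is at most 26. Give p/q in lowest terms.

25/23

List convergents until the denominator exceeds the bound:
a_0 = 1: 1/1  (≤ bound)
a_1 = 11: 12/11  (≤ bound)
a_2 = 2: 25/23  (≤ bound)
a_3 = 1: 37/34  (> 26, stop)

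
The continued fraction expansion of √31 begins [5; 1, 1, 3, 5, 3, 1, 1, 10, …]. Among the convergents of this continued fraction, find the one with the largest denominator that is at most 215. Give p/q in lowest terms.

List convergents until the denominator exceeds the bound:
a_0 = 5: 5/1  (≤ bound)
a_1 = 1: 6/1  (≤ bound)
a_2 = 1: 11/2  (≤ bound)
a_3 = 3: 39/7  (≤ bound)
a_4 = 5: 206/37  (≤ bound)
a_5 = 3: 657/118  (≤ bound)
a_6 = 1: 863/155  (≤ bound)
a_7 = 1: 1520/273  (> 215, stop)

863/155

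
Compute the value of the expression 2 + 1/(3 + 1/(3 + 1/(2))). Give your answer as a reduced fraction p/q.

a_0 = 2: 2/1
a_1 = 3: 7/3
a_2 = 3: 23/10
a_3 = 2: 53/23

53/23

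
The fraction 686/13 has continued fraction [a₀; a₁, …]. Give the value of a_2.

3

686 ÷ 13 → quotient 52, remainder 10
13 ÷ 10 → quotient 1, remainder 3
10 ÷ 3 → quotient 3, remainder 1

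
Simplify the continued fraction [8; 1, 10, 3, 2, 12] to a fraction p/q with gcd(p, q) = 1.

Use the convergent recurrence hₖ = aₖ·hₖ₋₁ + hₖ₋₂ (and likewise for the denominators kₖ):
a_0 = 8: 8/1
a_1 = 1: 9/1
a_2 = 10: 98/11
a_3 = 3: 303/34
a_4 = 2: 704/79
a_5 = 12: 8751/982

8751/982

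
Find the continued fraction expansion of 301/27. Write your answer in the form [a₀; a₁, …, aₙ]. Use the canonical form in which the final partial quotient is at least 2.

[11; 6, 1, 3]

301 = 11·27 + 4, so a_0 = 11
27 = 6·4 + 3, so a_1 = 6
4 = 1·3 + 1, so a_2 = 1
3 = 3·1 + 0, so a_3 = 3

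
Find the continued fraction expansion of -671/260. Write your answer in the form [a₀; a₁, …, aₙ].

[-3; 2, 2, 1, 1, 2, 8]

Run the Euclidean algorithm, recording each quotient:
⌊-671/260⌋ = -3, remainder 109
⌊260/109⌋ = 2, remainder 42
⌊109/42⌋ = 2, remainder 25
⌊42/25⌋ = 1, remainder 17
⌊25/17⌋ = 1, remainder 8
⌊17/8⌋ = 2, remainder 1
⌊8/1⌋ = 8, remainder 0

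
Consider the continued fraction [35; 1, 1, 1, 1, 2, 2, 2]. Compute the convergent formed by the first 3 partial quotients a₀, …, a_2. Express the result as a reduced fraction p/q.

Start with 1.
1 + 1/(1/1) = 1 + 1/1 = 2/1
35 + 1/(2/1) = 35 + 1/2 = 71/2

71/2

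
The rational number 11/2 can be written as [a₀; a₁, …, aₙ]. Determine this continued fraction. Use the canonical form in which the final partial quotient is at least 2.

Run the Euclidean algorithm, recording each quotient:
⌊11/2⌋ = 5, remainder 1
⌊2/1⌋ = 2, remainder 0

[5; 2]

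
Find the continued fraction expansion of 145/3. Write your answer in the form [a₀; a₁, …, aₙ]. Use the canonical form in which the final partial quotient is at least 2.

⌊145/3⌋ = 48, remainder 1
⌊3/1⌋ = 3, remainder 0

[48; 3]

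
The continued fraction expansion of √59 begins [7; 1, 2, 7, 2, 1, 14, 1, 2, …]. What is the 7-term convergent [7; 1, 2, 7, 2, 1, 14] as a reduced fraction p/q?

7781/1013

Compute successive convergents:
a_0 = 7: 7/1
a_1 = 1: 8/1
a_2 = 2: 23/3
a_3 = 7: 169/22
a_4 = 2: 361/47
a_5 = 1: 530/69
a_6 = 14: 7781/1013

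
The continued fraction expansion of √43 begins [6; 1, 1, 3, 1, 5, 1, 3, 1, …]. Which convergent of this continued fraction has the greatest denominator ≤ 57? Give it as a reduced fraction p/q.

a_0 = 6: 6/1  (≤ bound)
a_1 = 1: 7/1  (≤ bound)
a_2 = 1: 13/2  (≤ bound)
a_3 = 3: 46/7  (≤ bound)
a_4 = 1: 59/9  (≤ bound)
a_5 = 5: 341/52  (≤ bound)
a_6 = 1: 400/61  (> 57, stop)

341/52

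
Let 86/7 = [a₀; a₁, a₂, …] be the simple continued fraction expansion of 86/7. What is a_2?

2

Run the Euclidean algorithm, recording each quotient:
86 ÷ 7 → quotient 12, remainder 2
7 ÷ 2 → quotient 3, remainder 1
2 ÷ 1 → quotient 2, remainder 0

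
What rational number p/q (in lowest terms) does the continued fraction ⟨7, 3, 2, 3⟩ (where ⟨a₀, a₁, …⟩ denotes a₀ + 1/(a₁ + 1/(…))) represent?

Build up convergents one term at a time:
a_0 = 7: 7/1
a_1 = 3: 22/3
a_2 = 2: 51/7
a_3 = 3: 175/24

175/24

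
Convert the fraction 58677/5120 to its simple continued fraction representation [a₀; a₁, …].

Run the Euclidean algorithm, recording each quotient:
58677 = 11·5120 + 2357, so a_0 = 11
5120 = 2·2357 + 406, so a_1 = 2
2357 = 5·406 + 327, so a_2 = 5
406 = 1·327 + 79, so a_3 = 1
327 = 4·79 + 11, so a_4 = 4
79 = 7·11 + 2, so a_5 = 7
11 = 5·2 + 1, so a_6 = 5
2 = 2·1 + 0, so a_7 = 2

[11; 2, 5, 1, 4, 7, 5, 2]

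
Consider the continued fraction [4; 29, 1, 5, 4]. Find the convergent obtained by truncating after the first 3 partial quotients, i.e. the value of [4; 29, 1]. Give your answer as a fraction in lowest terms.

Work from the innermost term outward:
Start with 1.
29 + 1/(1/1) = 29 + 1/1 = 30/1
4 + 1/(30/1) = 4 + 1/30 = 121/30

121/30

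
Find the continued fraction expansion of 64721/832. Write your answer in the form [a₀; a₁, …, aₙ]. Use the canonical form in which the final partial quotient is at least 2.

64721 ÷ 832 → quotient 77, remainder 657
832 ÷ 657 → quotient 1, remainder 175
657 ÷ 175 → quotient 3, remainder 132
175 ÷ 132 → quotient 1, remainder 43
132 ÷ 43 → quotient 3, remainder 3
43 ÷ 3 → quotient 14, remainder 1
3 ÷ 1 → quotient 3, remainder 0

[77; 1, 3, 1, 3, 14, 3]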